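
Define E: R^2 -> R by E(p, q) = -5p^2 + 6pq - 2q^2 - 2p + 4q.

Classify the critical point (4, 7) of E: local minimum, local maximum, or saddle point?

local maximum

The Hessian of E is constant: H = [[-10, 6], [6, -4]].
det(H) = (-10)·(-4) − 6² = 4.
det(H) > 0 and tr(H) = -14 < 0, so H is negative definite and the point is a local maximum.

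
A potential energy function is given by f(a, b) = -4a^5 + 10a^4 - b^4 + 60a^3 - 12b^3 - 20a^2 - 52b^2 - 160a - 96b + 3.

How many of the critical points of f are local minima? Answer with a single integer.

f separates as a function of a plus a function of b, so ∇f=0 decouples.
∂f/∂a = -20(a - 4)(a - 1)(a + 1)(a + 2) = 0 at a ∈ {-2, -1, 1, 4}; ∂f/∂b = -4(b + 2)(b + 3)(b + 4) = 0 at b ∈ {-4, -3, -2}.
The Hessian is diagonal: diag(f_aa, f_bb). Second derivatives: f_aa(-2)=360, f_aa(-1)=-200, f_aa(1)=360, f_aa(4)=-1800; f_bb(-4)=-8, f_bb(-3)=4, f_bb(-2)=-8.
Local minima occur where both diagonal entries positive: (-2, -3), (1, -3). Count: 2.

2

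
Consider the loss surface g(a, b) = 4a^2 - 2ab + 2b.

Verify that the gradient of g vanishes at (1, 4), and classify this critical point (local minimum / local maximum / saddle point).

saddle point

∇g = (8a - 2b, -2a + 2); substituting (1, 4) gives ∇g = (0, 0), so (1, 4) is indeed a critical point.
The Hessian of g is constant: H = [[8, -2], [-2, 0]].
det(H) = 8·0 − (-2)² = -4.
Since det(H) < 0, H is indefinite and the critical point is a saddle point.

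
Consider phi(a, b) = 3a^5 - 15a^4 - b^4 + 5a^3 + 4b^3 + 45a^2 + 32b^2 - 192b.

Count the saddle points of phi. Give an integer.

phi separates as a function of a plus a function of b, so ∇phi=0 decouples.
∂phi/∂a = 15a(a - 3)(a - 2)(a + 1) = 0 at a ∈ {-1, 0, 2, 3}; ∂phi/∂b = -4(b - 4)(b - 3)(b + 4) = 0 at b ∈ {-4, 3, 4}.
The Hessian is diagonal: diag(phi_aa, phi_bb). Second derivatives: phi_aa(-1)=-180, phi_aa(0)=90, phi_aa(2)=-90, phi_aa(3)=180; phi_bb(-4)=-224, phi_bb(3)=28, phi_bb(4)=-32.
Saddle points occur where the two diagonal entries have opposite signs: (-1, 3), (0, -4), (0, 4), (2, 3), (3, -4), (3, 4). Count: 6.

6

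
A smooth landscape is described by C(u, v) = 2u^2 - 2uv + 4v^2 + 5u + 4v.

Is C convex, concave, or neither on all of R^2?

C is quadratic, so its Hessian is the constant matrix H = [[4, -2], [-2, 8]].
det(H) = 28, tr(H) = 12.
det(H) > 0 and tr(H) > 0, so H is positive definite everywhere: convex.

convex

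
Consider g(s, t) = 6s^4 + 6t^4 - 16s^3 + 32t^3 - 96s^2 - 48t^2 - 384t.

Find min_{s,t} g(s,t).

g(s,t) separates as P(s) + Q(t), so its minimum is min P + min Q.
P'(s) = 24s(s - 4)(s + 2) vanishes at s ∈ {-2, 0, 4}; Q'(t) = 24(t - 2)(t + 2)(t + 4) vanishes at t ∈ {-4, -2, 2}.
Local minima of P (where P''>0): P(-2)=-160, P(4)=-1024. Local minima of Q: Q(-4)=256, Q(2)=-608.
So the global minimum of g is P(4) + Q(2) = -1024 − 608 = -1632, attained at (4, 2).

-1632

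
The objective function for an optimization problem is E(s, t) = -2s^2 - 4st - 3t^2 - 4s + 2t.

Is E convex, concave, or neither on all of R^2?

E is quadratic, so its Hessian is the constant matrix H = [[-4, -4], [-4, -6]].
det(H) = 8, tr(H) = -10.
det(H) > 0 and tr(H) < 0, so H is negative definite everywhere: concave.

concave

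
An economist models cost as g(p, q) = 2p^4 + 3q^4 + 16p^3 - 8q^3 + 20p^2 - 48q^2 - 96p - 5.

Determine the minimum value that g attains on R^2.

g(p,q) separates as A(p) + B(q) − 5, so its minimum is min A + min B − 5.
A'(p) = 8(p - 1)(p + 3)(p + 4) vanishes at p ∈ {-4, -3, 1}; B'(q) = 12q(q - 4)(q + 2) vanishes at q ∈ {-2, 0, 4}.
Local minima of A (where A''>0): A(-4)=192, A(1)=-58. Local minima of B: B(-2)=-80, B(4)=-512.
So the global minimum of g is A(1) + B(4) − 5 = -58 − 512 − 5 = -575, attained at (1, 4).

-575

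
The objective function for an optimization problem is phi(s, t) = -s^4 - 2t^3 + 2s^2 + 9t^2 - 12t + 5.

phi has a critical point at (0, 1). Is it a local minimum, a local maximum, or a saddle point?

local minimum

The mixed partial ∂²phi/∂s∂t is 0, so the Hessian at any point is diag(phi_ss, phi_tt) = diag(4(-3s^2 + 1), 6(-2t + 3)).
At (0, 1): H = diag(4, 6).
Both eigenvalues are positive, so H is positive definite: a local minimum.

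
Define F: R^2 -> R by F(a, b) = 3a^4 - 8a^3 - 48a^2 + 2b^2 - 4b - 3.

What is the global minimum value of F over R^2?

F(a,b) separates as P(a) + Q(b) − 3, so its minimum is min P + min Q − 3.
P'(a) = 12a(a - 4)(a + 2) vanishes at a ∈ {-2, 0, 4}; Q'(b) = 4b - 4 vanishes at b ∈ {1}.
Local minima of P (where P''>0): P(-2)=-80, P(4)=-512. Local minima of Q: Q(1)=-2.
So the global minimum of F is P(4) + Q(1) − 3 = -512 − 2 − 3 = -517, attained at (4, 1).

-517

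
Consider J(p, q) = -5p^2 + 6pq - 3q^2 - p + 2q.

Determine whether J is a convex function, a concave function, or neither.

concave

J is quadratic, so its Hessian is the constant matrix H = [[-10, 6], [6, -6]].
det(H) = 24, tr(H) = -16.
det(H) > 0 and tr(H) < 0, so H is negative definite everywhere: concave.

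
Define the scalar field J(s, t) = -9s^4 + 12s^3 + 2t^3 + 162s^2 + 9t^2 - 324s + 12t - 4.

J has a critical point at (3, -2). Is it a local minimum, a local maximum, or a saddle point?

The mixed partial ∂²J/∂s∂t is 0, so the Hessian at any point is diag(J_ss, J_tt) = diag(36(-3s^2 + 2s + 9), 6(2t + 3)).
At (3, -2): H = diag(-432, -6).
Both eigenvalues are negative, so H is negative definite: a local maximum.

local maximum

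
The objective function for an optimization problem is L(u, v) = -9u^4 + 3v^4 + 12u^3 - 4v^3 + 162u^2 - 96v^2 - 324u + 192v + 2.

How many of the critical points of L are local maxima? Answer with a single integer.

L separates as a function of u plus a function of v, so ∇L=0 decouples.
∂L/∂u = -36(u - 3)(u - 1)(u + 3) = 0 at u ∈ {-3, 1, 3}; ∂L/∂v = 12(v - 4)(v - 1)(v + 4) = 0 at v ∈ {-4, 1, 4}.
The Hessian is diagonal: diag(L_uu, L_vv). Second derivatives: L_uu(-3)=-864, L_uu(1)=288, L_uu(3)=-432; L_vv(-4)=480, L_vv(1)=-180, L_vv(4)=288.
Local maxima occur where both diagonal entries negative: (-3, 1), (3, 1). Count: 2.

2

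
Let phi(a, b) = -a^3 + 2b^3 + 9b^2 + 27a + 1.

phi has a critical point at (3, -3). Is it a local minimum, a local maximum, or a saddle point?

local maximum

The mixed partial ∂²phi/∂a∂b is 0, so the Hessian at any point is diag(phi_aa, phi_bb) = diag(-6a, 6(2b + 3)).
At (3, -3): H = diag(-18, -18).
Both eigenvalues are negative, so H is negative definite: a local maximum.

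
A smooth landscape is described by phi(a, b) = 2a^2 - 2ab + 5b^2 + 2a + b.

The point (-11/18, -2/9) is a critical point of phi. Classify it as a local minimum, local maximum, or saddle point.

local minimum

The Hessian of phi is constant: H = [[4, -2], [-2, 10]].
det(H) = 4·10 − (-2)² = 36.
det(H) > 0 and tr(H) = 14 > 0, so H is positive definite and the point is a local minimum.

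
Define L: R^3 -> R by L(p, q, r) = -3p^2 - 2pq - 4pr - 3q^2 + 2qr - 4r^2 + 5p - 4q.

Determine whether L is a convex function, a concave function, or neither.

concave

L is quadratic, so its Hessian is the constant matrix H = [[-6, -2, -4], [-2, -6, 2], [-4, 2, -8]].
Leading principal minors: -6, 32, -104.
Signs alternate −, +, − ⇒ H ≺ 0 ⇒ concave.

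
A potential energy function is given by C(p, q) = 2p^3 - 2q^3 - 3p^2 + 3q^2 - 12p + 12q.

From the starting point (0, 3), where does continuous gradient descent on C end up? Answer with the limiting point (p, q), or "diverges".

diverges

C is separable, so gradient descent decouples: p follows -∂C/∂p, q follows -∂C/∂q.
∂C/∂p = 6(p - 2)(p + 1); at p=0 this is -12, so p increases.
∂C/∂q = -6(q - 2)(q + 1); at q=3 this is -24, so q increases.
The q-coordinate has no critical point in that direction and runs off to infinity.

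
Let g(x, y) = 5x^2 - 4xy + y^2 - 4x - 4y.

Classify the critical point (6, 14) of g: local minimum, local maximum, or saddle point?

local minimum

The Hessian of g is constant: H = [[10, -4], [-4, 2]].
det(H) = 10·2 − (-4)² = 4.
det(H) > 0 and tr(H) = 12 > 0, so H is positive definite and the point is a local minimum.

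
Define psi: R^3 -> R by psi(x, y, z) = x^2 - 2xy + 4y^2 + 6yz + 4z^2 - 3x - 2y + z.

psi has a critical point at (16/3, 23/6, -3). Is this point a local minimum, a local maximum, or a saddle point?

local minimum

The Hessian is constant: H = [[2, -2, 0], [-2, 8, 6], [0, 6, 8]].
Leading principal minors: Δ₁ = 2, Δ₂ = 12, Δ₃ = 24.
All leading minors are positive, so H is positive definite: a local minimum.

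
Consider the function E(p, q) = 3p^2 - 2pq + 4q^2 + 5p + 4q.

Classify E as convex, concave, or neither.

E is quadratic, so its Hessian is the constant matrix H = [[6, -2], [-2, 8]].
det(H) = 44, tr(H) = 14.
det(H) > 0 and tr(H) > 0, so H is positive definite everywhere: convex.

convex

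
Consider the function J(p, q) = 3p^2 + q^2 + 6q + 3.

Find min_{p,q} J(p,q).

J(p,q) separates as A(p) + B(q) + 3, so its minimum is min A + min B + 3.
A'(p) = 6p vanishes at p ∈ {0}; B'(q) = 2q + 6 vanishes at q ∈ {-3}.
Local minima of A (where A''>0): A(0)=0. Local minima of B: B(-3)=-9.
So the global minimum of J is A(0) + B(-3) + 3 = 0 − 9 + 3 = -6, attained at (0, -3).

-6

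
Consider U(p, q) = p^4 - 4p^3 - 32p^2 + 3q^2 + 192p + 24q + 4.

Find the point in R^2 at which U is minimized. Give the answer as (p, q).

(-4, -4)

U(p,q) separates as A(p) + B(q) + 4, so its minimum is min A + min B + 4.
A'(p) = 4(p - 4)(p - 3)(p + 4) vanishes at p ∈ {-4, 3, 4}; B'(q) = 6q + 24 vanishes at q ∈ {-4}.
Local minima of A (where A''>0): A(-4)=-768, A(4)=256. Local minima of B: B(-4)=-48.
So the global minimum of U is A(-4) + B(-4) + 4 = -768 − 48 + 4 = -812, attained at (-4, -4).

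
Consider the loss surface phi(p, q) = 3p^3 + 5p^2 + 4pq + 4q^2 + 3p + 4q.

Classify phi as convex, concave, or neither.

The term 3p^3 is cubic, so the Hessian is not constant.
∂²phi/∂p² = 18p + 10, which takes both signs as p varies (negative for sufficiently negative p). A diagonal entry of the Hessian changing sign means the Hessian is neither positive- nor negative-semidefinite on all of R^2.

neither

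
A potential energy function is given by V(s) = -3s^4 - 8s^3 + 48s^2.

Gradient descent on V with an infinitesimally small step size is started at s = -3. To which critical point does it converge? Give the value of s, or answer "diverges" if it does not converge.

V'(s) = -12s(s - 2)(s + 4), so V'(-3) = -180.
Gradient descent moves in the -V' direction, i.e. s is increasing.
The nearest critical point in that direction is s = 0, where V'' = 96 > 0 (a local minimum). The iterate converges there.

0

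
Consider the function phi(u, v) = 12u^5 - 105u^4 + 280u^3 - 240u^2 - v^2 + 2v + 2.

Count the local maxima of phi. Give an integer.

2

phi separates as a function of u plus a function of v, so ∇phi=0 decouples.
∂phi/∂u = 60u(u - 4)(u - 2)(u - 1) = 0 at u ∈ {0, 1, 2, 4}; ∂phi/∂v = -2(v - 1) = 0 at v ∈ {1}.
The Hessian is diagonal: diag(phi_uu, phi_vv). Second derivatives: phi_uu(0)=-480, phi_uu(1)=180, phi_uu(2)=-240, phi_uu(4)=1440; phi_vv(1)=-2.
Local maxima occur where both diagonal entries negative: (0, 1), (2, 1). Count: 2.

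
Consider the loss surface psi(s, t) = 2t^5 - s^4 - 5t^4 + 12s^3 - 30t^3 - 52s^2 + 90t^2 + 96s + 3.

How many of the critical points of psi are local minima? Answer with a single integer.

psi separates as a function of s plus a function of t, so ∇psi=0 decouples.
∂psi/∂s = -4(s - 4)(s - 3)(s - 2) = 0 at s ∈ {2, 3, 4}; ∂psi/∂t = 10t(t - 3)(t - 2)(t + 3) = 0 at t ∈ {-3, 0, 2, 3}.
The Hessian is diagonal: diag(psi_ss, psi_tt). Second derivatives: psi_ss(2)=-8, psi_ss(3)=4, psi_ss(4)=-8; psi_tt(-3)=-900, psi_tt(0)=180, psi_tt(2)=-100, psi_tt(3)=180.
Local minima occur where both diagonal entries positive: (3, 0), (3, 3). Count: 2.

2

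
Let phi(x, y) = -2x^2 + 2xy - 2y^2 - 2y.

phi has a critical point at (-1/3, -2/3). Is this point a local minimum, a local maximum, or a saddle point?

The Hessian of phi is constant: H = [[-4, 2], [2, -4]].
det(H) = (-4)·(-4) − 2² = 12.
det(H) > 0 and tr(H) = -8 < 0, so H is negative definite and the point is a local maximum.

local maximum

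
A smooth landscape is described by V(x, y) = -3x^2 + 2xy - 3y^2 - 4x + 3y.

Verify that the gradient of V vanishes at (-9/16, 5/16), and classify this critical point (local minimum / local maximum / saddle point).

local maximum

∇V = (-6x + 2y - 4, 2x - 6y + 3); substituting (-9/16, 5/16) gives ∇V = (0, 0), so (-9/16, 5/16) is indeed a critical point.
The Hessian of V is constant: H = [[-6, 2], [2, -6]].
det(H) = (-6)·(-6) − 2² = 32.
det(H) > 0 and tr(H) = -12 < 0, so H is negative definite and the point is a local maximum.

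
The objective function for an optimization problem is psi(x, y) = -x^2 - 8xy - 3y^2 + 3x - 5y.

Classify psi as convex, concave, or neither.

neither

psi is quadratic, so its Hessian is the constant matrix H = [[-2, -8], [-8, -6]].
det(H) = -52, tr(H) = -8.
det(H) < 0, so H is indefinite: neither convex nor concave.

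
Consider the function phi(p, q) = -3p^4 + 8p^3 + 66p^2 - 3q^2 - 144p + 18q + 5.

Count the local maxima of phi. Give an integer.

2

phi separates as a function of p plus a function of q, so ∇phi=0 decouples.
∂phi/∂p = -12(p - 4)(p - 1)(p + 3) = 0 at p ∈ {-3, 1, 4}; ∂phi/∂q = -6(q - 3) = 0 at q ∈ {3}.
The Hessian is diagonal: diag(phi_pp, phi_qq). Second derivatives: phi_pp(-3)=-336, phi_pp(1)=144, phi_pp(4)=-252; phi_qq(3)=-6.
Local maxima occur where both diagonal entries negative: (-3, 3), (4, 3). Count: 2.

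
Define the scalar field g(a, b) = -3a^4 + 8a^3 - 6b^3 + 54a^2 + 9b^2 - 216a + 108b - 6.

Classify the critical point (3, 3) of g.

The mixed partial ∂²g/∂a∂b is 0, so the Hessian at any point is diag(g_aa, g_bb) = diag(12(-3a^2 + 4a + 9), 18(-2b + 1)).
At (3, 3): H = diag(-72, -90).
Both eigenvalues are negative, so H is negative definite: a local maximum.

local maximum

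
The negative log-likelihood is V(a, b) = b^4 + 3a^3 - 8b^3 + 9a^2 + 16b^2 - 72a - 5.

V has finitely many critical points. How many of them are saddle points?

V separates as a function of a plus a function of b, so ∇V=0 decouples.
∂V/∂a = 9(a - 2)(a + 4) = 0 at a ∈ {-4, 2}; ∂V/∂b = 4b(b - 4)(b - 2) = 0 at b ∈ {0, 2, 4}.
The Hessian is diagonal: diag(V_aa, V_bb). Second derivatives: V_aa(-4)=-54, V_aa(2)=54; V_bb(0)=32, V_bb(2)=-16, V_bb(4)=32.
Saddle points occur where the two diagonal entries have opposite signs: (-4, 0), (-4, 4), (2, 2). Count: 3.

3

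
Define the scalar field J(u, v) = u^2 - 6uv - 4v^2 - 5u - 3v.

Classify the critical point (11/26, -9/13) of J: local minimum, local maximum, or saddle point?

The Hessian of J is constant: H = [[2, -6], [-6, -8]].
det(H) = 2·(-8) − (-6)² = -52.
Since det(H) < 0, H is indefinite and the critical point is a saddle point.

saddle point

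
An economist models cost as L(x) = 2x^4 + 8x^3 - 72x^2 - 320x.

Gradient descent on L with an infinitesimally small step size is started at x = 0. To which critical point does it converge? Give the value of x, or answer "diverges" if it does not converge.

L'(x) = 8(x - 4)(x + 2)(x + 5), so L'(0) = -320.
Gradient descent moves in the -L' direction, i.e. x is increasing.
The nearest critical point in that direction is x = 4, where L'' = 432 > 0 (a local minimum). The iterate converges there.

4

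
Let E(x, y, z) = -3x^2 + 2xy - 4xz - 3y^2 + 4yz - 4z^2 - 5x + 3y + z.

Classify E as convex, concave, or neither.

E is quadratic, so its Hessian is the constant matrix H = [[-6, 2, -4], [2, -6, 4], [-4, 4, -8]].
Leading principal minors: -6, 32, -128.
Signs alternate −, +, − ⇒ H ≺ 0 ⇒ concave.

concave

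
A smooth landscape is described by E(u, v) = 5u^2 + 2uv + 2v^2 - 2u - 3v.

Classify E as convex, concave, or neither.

E is quadratic, so its Hessian is the constant matrix H = [[10, 2], [2, 4]].
det(H) = 36, tr(H) = 14.
det(H) > 0 and tr(H) > 0, so H is positive definite everywhere: convex.

convex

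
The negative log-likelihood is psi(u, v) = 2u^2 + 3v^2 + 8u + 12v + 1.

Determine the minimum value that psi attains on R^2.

psi(u,v) separates as P(u) + Q(v) + 1, so its minimum is min P + min Q + 1.
P'(u) = 4u + 8 vanishes at u ∈ {-2}; Q'(v) = 6v + 12 vanishes at v ∈ {-2}.
Local minima of P (where P''>0): P(-2)=-8. Local minima of Q: Q(-2)=-12.
So the global minimum of psi is P(-2) + Q(-2) + 1 = -8 − 12 + 1 = -19, attained at (-2, -2).

-19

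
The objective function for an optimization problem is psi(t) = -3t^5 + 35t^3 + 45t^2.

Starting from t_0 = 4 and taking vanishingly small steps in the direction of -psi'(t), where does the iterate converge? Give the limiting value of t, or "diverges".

diverges

psi'(t) = -15t(t - 3)(t + 1)(t + 2), so psi'(4) = -1800.
Gradient descent moves in the -psi' direction, i.e. t is increasing.
There is no critical point above t=4, and psi' keeps the same sign, so the iterate runs off to +∞.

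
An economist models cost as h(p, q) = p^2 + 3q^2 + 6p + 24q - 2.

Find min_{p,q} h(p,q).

h(p,q) separates as A(p) + B(q) − 2, so its minimum is min A + min B − 2.
A'(p) = 2p + 6 vanishes at p ∈ {-3}; B'(q) = 6q + 24 vanishes at q ∈ {-4}.
Local minima of A (where A''>0): A(-3)=-9. Local minima of B: B(-4)=-48.
So the global minimum of h is A(-3) + B(-4) − 2 = -9 − 48 − 2 = -59, attained at (-3, -4).

-59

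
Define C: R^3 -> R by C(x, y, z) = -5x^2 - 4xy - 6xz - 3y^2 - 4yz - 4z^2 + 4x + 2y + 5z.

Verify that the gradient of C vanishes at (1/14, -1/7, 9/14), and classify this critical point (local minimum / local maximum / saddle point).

∇C = (-10x - 4y - 6z + 4, -4x - 6y - 4z + 2, -6x - 4y - 8z + 5); substituting (1/14, -1/7, 9/14) gives ∇C = (0, 0, 0), so (1/14, -1/7, 9/14) is indeed a critical point.
The Hessian is constant: H = [[-10, -4, -6], [-4, -6, -4], [-6, -4, -8]].
Leading principal minors: Δ₁ = -10, Δ₂ = 44, Δ₃ = -168.
The minors alternate sign starting negative (−, +, −), so H is negative definite: a local maximum.

local maximum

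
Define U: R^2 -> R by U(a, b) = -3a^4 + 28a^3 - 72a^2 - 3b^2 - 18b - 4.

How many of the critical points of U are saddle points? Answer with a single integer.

U separates as a function of a plus a function of b, so ∇U=0 decouples.
∂U/∂a = -12a(a - 4)(a - 3) = 0 at a ∈ {0, 3, 4}; ∂U/∂b = -6(b + 3) = 0 at b ∈ {-3}.
The Hessian is diagonal: diag(U_aa, U_bb). Second derivatives: U_aa(0)=-144, U_aa(3)=36, U_aa(4)=-48; U_bb(-3)=-6.
Saddle points occur where the two diagonal entries have opposite signs: (3, -3). Count: 1.

1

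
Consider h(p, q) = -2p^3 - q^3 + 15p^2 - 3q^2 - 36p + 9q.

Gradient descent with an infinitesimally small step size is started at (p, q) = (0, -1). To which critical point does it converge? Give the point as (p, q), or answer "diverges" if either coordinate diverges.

h is separable, so gradient descent decouples: p follows -∂h/∂p, q follows -∂h/∂q.
∂h/∂p = -6(p - 3)(p - 2); at p=0 this is -36, so p increases.
∂h/∂q = -3(q - 1)(q + 3); at q=-1 this is 12, so q decreases.
p converges to its nearest critical value 2 (a local min of the p-part); q converges to -3. The iterate converges to (2, -3).

(2, -3)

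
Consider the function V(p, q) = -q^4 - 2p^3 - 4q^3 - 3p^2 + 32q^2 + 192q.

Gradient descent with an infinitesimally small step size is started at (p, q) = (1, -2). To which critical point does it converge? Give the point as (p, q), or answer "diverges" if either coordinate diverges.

V is separable, so gradient descent decouples: p follows -∂V/∂p, q follows -∂V/∂q.
∂V/∂p = -6p(p + 1); at p=1 this is -12, so p increases.
∂V/∂q = -4(q - 4)(q + 3)(q + 4); at q=-2 this is 48, so q decreases.
The p-coordinate has no critical point in that direction and runs off to infinity.

diverges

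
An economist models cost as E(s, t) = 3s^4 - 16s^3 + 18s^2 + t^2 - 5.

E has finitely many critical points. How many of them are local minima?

E separates as a function of s plus a function of t, so ∇E=0 decouples.
∂E/∂s = 12s(s - 3)(s - 1) = 0 at s ∈ {0, 1, 3}; ∂E/∂t = 2t = 0 at t ∈ {0}.
The Hessian is diagonal: diag(E_ss, E_tt). Second derivatives: E_ss(0)=36, E_ss(1)=-24, E_ss(3)=72; E_tt(0)=2.
Local minima occur where both diagonal entries positive: (0, 0), (3, 0). Count: 2.

2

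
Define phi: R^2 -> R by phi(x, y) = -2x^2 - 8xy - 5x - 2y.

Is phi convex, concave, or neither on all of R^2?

neither

phi is quadratic, so its Hessian is the constant matrix H = [[-4, -8], [-8, 0]].
det(H) = -64, tr(H) = -4.
det(H) < 0, so H is indefinite: neither convex nor concave.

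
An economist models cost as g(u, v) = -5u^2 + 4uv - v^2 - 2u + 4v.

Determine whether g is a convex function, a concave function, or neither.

g is quadratic, so its Hessian is the constant matrix H = [[-10, 4], [4, -2]].
det(H) = 4, tr(H) = -12.
det(H) > 0 and tr(H) < 0, so H is negative definite everywhere: concave.

concave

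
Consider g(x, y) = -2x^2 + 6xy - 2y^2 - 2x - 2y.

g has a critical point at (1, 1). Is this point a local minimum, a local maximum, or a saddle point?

saddle point

The Hessian of g is constant: H = [[-4, 6], [6, -4]].
det(H) = (-4)·(-4) − 6² = -20.
Since det(H) < 0, H is indefinite and the critical point is a saddle point.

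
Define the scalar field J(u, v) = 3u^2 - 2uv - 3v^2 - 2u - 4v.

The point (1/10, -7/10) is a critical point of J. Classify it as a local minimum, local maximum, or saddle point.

saddle point

The Hessian of J is constant: H = [[6, -2], [-2, -6]].
det(H) = 6·(-6) − (-2)² = -40.
Since det(H) < 0, H is indefinite and the critical point is a saddle point.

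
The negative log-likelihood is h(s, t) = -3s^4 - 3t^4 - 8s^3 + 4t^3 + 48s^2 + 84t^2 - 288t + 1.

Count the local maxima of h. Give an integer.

4

h separates as a function of s plus a function of t, so ∇h=0 decouples.
∂h/∂s = -12s(s - 2)(s + 4) = 0 at s ∈ {-4, 0, 2}; ∂h/∂t = -12(t - 3)(t - 2)(t + 4) = 0 at t ∈ {-4, 2, 3}.
The Hessian is diagonal: diag(h_ss, h_tt). Second derivatives: h_ss(-4)=-288, h_ss(0)=96, h_ss(2)=-144; h_tt(-4)=-504, h_tt(2)=72, h_tt(3)=-84.
Local maxima occur where both diagonal entries negative: (-4, -4), (-4, 3), (2, -4), (2, 3). Count: 4.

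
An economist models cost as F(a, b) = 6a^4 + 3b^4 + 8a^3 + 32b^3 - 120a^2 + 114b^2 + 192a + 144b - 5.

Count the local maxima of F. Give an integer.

1

F separates as a function of a plus a function of b, so ∇F=0 decouples.
∂F/∂a = 24(a - 2)(a - 1)(a + 4) = 0 at a ∈ {-4, 1, 2}; ∂F/∂b = 12(b + 1)(b + 3)(b + 4) = 0 at b ∈ {-4, -3, -1}.
The Hessian is diagonal: diag(F_aa, F_bb). Second derivatives: F_aa(-4)=720, F_aa(1)=-120, F_aa(2)=144; F_bb(-4)=36, F_bb(-3)=-24, F_bb(-1)=72.
Local maxima occur where both diagonal entries negative: (1, -3). Count: 1.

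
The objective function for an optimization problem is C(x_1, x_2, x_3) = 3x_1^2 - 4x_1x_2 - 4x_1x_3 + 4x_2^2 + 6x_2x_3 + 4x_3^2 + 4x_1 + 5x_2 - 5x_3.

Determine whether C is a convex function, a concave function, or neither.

C is quadratic, so its Hessian is the constant matrix H = [[6, -4, -4], [-4, 8, 6], [-4, 6, 8]].
Leading principal minors: 6, 32, 104.
All positive ⇒ H ≻ 0 ⇒ convex.

convex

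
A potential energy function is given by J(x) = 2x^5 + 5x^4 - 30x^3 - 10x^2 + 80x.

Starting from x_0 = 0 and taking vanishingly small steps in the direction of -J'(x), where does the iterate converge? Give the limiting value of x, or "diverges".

J'(x) = 10(x - 2)(x - 1)(x + 1)(x + 4), so J'(0) = 80.
Gradient descent moves in the -J' direction, i.e. x is decreasing.
The nearest critical point in that direction is x = -1, where J'' = 180 > 0 (a local minimum). The iterate converges there.

-1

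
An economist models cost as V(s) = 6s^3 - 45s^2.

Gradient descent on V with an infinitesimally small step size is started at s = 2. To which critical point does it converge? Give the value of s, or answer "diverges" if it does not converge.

5

V'(s) = 18s(s - 5), so V'(2) = -108.
Gradient descent moves in the -V' direction, i.e. s is increasing.
The nearest critical point in that direction is s = 5, where V'' = 90 > 0 (a local minimum). The iterate converges there.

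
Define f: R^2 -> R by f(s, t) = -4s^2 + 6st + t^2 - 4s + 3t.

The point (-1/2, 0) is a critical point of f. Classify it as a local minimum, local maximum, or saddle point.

saddle point

The Hessian of f is constant: H = [[-8, 6], [6, 2]].
det(H) = (-8)·2 − 6² = -52.
Since det(H) < 0, H is indefinite and the critical point is a saddle point.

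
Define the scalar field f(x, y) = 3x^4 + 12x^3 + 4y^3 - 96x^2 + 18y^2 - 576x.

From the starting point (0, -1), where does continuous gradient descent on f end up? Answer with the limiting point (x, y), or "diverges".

f is separable, so gradient descent decouples: x follows -∂f/∂x, y follows -∂f/∂y.
∂f/∂x = 12(x - 4)(x + 3)(x + 4); at x=0 this is -576, so x increases.
∂f/∂y = 12y(y + 3); at y=-1 this is -24, so y increases.
x converges to its nearest critical value 4 (a local min of the x-part); y converges to 0. The iterate converges to (4, 0).

(4, 0)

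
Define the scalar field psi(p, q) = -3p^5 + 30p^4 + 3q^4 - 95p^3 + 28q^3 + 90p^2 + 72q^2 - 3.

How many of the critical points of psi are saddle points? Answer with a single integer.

6

psi separates as a function of p plus a function of q, so ∇psi=0 decouples.
∂psi/∂p = -15p(p - 4)(p - 3)(p - 1) = 0 at p ∈ {0, 1, 3, 4}; ∂psi/∂q = 12q(q + 3)(q + 4) = 0 at q ∈ {-4, -3, 0}.
The Hessian is diagonal: diag(psi_pp, psi_qq). Second derivatives: psi_pp(0)=180, psi_pp(1)=-90, psi_pp(3)=90, psi_pp(4)=-180; psi_qq(-4)=48, psi_qq(-3)=-36, psi_qq(0)=144.
Saddle points occur where the two diagonal entries have opposite signs: (0, -3), (1, -4), (1, 0), (3, -3), (4, -4), (4, 0). Count: 6.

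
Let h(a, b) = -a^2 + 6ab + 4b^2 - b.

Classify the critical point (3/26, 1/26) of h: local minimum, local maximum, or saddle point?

saddle point

The Hessian of h is constant: H = [[-2, 6], [6, 8]].
det(H) = (-2)·8 − 6² = -52.
Since det(H) < 0, H is indefinite and the critical point is a saddle point.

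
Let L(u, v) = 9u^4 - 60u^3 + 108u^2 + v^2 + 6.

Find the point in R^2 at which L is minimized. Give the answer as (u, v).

L(u,v) separates as P(u) + Q(v) + 6, so its minimum is min P + min Q + 6.
P'(u) = 36u(u - 3)(u - 2) vanishes at u ∈ {0, 2, 3}; Q'(v) = 2v vanishes at v ∈ {0}.
Local minima of P (where P''>0): P(0)=0, P(3)=81. Local minima of Q: Q(0)=0.
So the global minimum of L is P(0) + Q(0) + 6 = 0 + 0 + 6 = 6, attained at (0, 0).

(0, 0)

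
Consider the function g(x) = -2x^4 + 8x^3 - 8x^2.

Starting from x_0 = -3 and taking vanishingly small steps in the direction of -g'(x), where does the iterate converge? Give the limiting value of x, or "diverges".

diverges

g'(x) = -8x(x - 2)(x - 1), so g'(-3) = 480.
Gradient descent moves in the -g' direction, i.e. x is decreasing.
There is no critical point below x=-3, and g' keeps the same sign, so the iterate runs off to −∞.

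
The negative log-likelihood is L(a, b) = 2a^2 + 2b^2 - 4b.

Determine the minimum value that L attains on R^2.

-2

L(a,b) separates as P(a) + Q(b), so its minimum is min P + min Q.
P'(a) = 4a vanishes at a ∈ {0}; Q'(b) = 4b - 4 vanishes at b ∈ {1}.
Local minima of P (where P''>0): P(0)=0. Local minima of Q: Q(1)=-2.
So the global minimum of L is P(0) + Q(1) = 0 − 2 = -2, attained at (0, 1).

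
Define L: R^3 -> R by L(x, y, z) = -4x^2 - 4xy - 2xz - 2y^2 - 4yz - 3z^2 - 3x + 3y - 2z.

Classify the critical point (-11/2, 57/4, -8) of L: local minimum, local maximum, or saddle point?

local maximum

The Hessian is constant: H = [[-8, -4, -2], [-4, -4, -4], [-2, -4, -6]].
Leading principal minors: Δ₁ = -8, Δ₂ = 16, Δ₃ = -16.
The minors alternate sign starting negative (−, +, −), so H is negative definite: a local maximum.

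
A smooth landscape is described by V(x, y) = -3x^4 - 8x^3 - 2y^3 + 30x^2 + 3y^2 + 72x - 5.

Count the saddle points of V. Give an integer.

V separates as a function of x plus a function of y, so ∇V=0 decouples.
∂V/∂x = -12(x - 2)(x + 1)(x + 3) = 0 at x ∈ {-3, -1, 2}; ∂V/∂y = -6y(y - 1) = 0 at y ∈ {0, 1}.
The Hessian is diagonal: diag(V_xx, V_yy). Second derivatives: V_xx(-3)=-120, V_xx(-1)=72, V_xx(2)=-180; V_yy(0)=6, V_yy(1)=-6.
Saddle points occur where the two diagonal entries have opposite signs: (-3, 0), (-1, 1), (2, 0). Count: 3.

3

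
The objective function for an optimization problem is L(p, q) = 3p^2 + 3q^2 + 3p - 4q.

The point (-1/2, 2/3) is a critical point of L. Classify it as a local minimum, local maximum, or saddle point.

The Hessian of L is constant: H = [[6, 0], [0, 6]].
det(H) = 6·6 − 0² = 36.
det(H) > 0 and tr(H) = 12 > 0, so H is positive definite and the point is a local minimum.

local minimum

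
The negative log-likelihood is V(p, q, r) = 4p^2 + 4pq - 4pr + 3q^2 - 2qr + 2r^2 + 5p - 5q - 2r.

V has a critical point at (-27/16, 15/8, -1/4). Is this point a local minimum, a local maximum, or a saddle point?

The Hessian is constant: H = [[8, 4, -4], [4, 6, -2], [-4, -2, 4]].
Leading principal minors: Δ₁ = 8, Δ₂ = 32, Δ₃ = 64.
All leading minors are positive, so H is positive definite: a local minimum.

local minimum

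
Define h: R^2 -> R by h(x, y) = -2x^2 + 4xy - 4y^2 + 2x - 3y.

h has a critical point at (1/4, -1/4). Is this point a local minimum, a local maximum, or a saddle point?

local maximum

The Hessian of h is constant: H = [[-4, 4], [4, -8]].
det(H) = (-4)·(-8) − 4² = 16.
det(H) > 0 and tr(H) = -12 < 0, so H is negative definite and the point is a local maximum.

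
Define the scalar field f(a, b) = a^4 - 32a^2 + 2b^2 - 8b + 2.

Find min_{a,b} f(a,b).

f(a,b) separates as P(a) + Q(b) + 2, so its minimum is min P + min Q + 2.
P'(a) = 4a(a - 4)(a + 4) vanishes at a ∈ {-4, 0, 4}; Q'(b) = 4b - 8 vanishes at b ∈ {2}.
Local minima of P (where P''>0): P(-4)=-256, P(4)=-256. Local minima of Q: Q(2)=-8.
So the global minimum of f is P(-4) + Q(2) + 2 = -256 − 8 + 2 = -262, attained at (-4, 2).

-262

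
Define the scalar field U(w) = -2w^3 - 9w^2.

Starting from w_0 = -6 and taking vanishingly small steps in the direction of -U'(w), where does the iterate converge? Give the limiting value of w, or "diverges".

-3

U'(w) = -6w(w + 3), so U'(-6) = -108.
Gradient descent moves in the -U' direction, i.e. w is increasing.
The nearest critical point in that direction is w = -3, where U'' = 18 > 0 (a local minimum). The iterate converges there.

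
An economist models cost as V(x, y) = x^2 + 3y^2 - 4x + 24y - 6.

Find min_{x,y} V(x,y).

-58

V(x,y) separates as P(x) + Q(y) − 6, so its minimum is min P + min Q − 6.
P'(x) = 2x - 4 vanishes at x ∈ {2}; Q'(y) = 6y + 24 vanishes at y ∈ {-4}.
Local minima of P (where P''>0): P(2)=-4. Local minima of Q: Q(-4)=-48.
So the global minimum of V is P(2) + Q(-4) − 6 = -4 − 48 − 6 = -58, attained at (2, -4).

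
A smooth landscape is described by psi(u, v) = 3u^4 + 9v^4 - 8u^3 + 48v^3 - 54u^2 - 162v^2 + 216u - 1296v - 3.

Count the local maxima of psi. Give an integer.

psi separates as a function of u plus a function of v, so ∇psi=0 decouples.
∂psi/∂u = 12(u - 3)(u - 2)(u + 3) = 0 at u ∈ {-3, 2, 3}; ∂psi/∂v = 36(v - 3)(v + 3)(v + 4) = 0 at v ∈ {-4, -3, 3}.
The Hessian is diagonal: diag(psi_uu, psi_vv). Second derivatives: psi_uu(-3)=360, psi_uu(2)=-60, psi_uu(3)=72; psi_vv(-4)=252, psi_vv(-3)=-216, psi_vv(3)=1512.
Local maxima occur where both diagonal entries negative: (2, -3). Count: 1.

1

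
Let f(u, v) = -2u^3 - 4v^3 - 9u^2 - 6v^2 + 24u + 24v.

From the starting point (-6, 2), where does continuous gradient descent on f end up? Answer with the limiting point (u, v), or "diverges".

diverges

f is separable, so gradient descent decouples: u follows -∂f/∂u, v follows -∂f/∂v.
∂f/∂u = -6(u - 1)(u + 4); at u=-6 this is -84, so u increases.
∂f/∂v = -12(v - 1)(v + 2); at v=2 this is -48, so v increases.
The v-coordinate has no critical point in that direction and runs off to infinity.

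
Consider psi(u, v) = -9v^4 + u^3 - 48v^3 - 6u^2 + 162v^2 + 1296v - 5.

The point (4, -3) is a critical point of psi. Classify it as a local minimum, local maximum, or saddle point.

The mixed partial ∂²psi/∂u∂v is 0, so the Hessian at any point is diag(psi_uu, psi_vv) = diag(6(u - 2), 36(-3v^2 - 8v + 9)).
At (4, -3): H = diag(12, 216).
Both eigenvalues are positive, so H is positive definite: a local minimum.

local minimum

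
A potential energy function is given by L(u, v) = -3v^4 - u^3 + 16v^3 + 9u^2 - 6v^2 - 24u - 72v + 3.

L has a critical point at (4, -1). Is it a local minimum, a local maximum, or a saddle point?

The mixed partial ∂²L/∂u∂v is 0, so the Hessian at any point is diag(L_uu, L_vv) = diag(6(-u + 3), 12(-3v^2 + 8v - 1)).
At (4, -1): H = diag(-6, -144).
Both eigenvalues are negative, so H is negative definite: a local maximum.

local maximum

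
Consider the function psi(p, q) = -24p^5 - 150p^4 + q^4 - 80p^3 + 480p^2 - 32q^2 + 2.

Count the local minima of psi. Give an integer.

psi separates as a function of p plus a function of q, so ∇psi=0 decouples.
∂psi/∂p = -120p(p - 1)(p + 2)(p + 4) = 0 at p ∈ {-4, -2, 0, 1}; ∂psi/∂q = 4q(q - 4)(q + 4) = 0 at q ∈ {-4, 0, 4}.
The Hessian is diagonal: diag(psi_pp, psi_qq). Second derivatives: psi_pp(-4)=4800, psi_pp(-2)=-1440, psi_pp(0)=960, psi_pp(1)=-1800; psi_qq(-4)=128, psi_qq(0)=-64, psi_qq(4)=128.
Local minima occur where both diagonal entries positive: (-4, -4), (-4, 4), (0, -4), (0, 4). Count: 4.

4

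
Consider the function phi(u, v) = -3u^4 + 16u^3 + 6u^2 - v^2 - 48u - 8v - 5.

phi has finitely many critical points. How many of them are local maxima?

phi separates as a function of u plus a function of v, so ∇phi=0 decouples.
∂phi/∂u = -12(u - 4)(u - 1)(u + 1) = 0 at u ∈ {-1, 1, 4}; ∂phi/∂v = -2(v + 4) = 0 at v ∈ {-4}.
The Hessian is diagonal: diag(phi_uu, phi_vv). Second derivatives: phi_uu(-1)=-120, phi_uu(1)=72, phi_uu(4)=-180; phi_vv(-4)=-2.
Local maxima occur where both diagonal entries negative: (-1, -4), (4, -4). Count: 2.

2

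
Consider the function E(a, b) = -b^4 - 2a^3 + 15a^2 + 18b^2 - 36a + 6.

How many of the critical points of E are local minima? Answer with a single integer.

E separates as a function of a plus a function of b, so ∇E=0 decouples.
∂E/∂a = -6(a - 3)(a - 2) = 0 at a ∈ {2, 3}; ∂E/∂b = -4b(b - 3)(b + 3) = 0 at b ∈ {-3, 0, 3}.
The Hessian is diagonal: diag(E_aa, E_bb). Second derivatives: E_aa(2)=6, E_aa(3)=-6; E_bb(-3)=-72, E_bb(0)=36, E_bb(3)=-72.
Local minima occur where both diagonal entries positive: (2, 0). Count: 1.

1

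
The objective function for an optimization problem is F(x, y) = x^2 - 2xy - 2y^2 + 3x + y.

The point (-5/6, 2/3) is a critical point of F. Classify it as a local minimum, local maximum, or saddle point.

The Hessian of F is constant: H = [[2, -2], [-2, -4]].
det(H) = 2·(-4) − (-2)² = -12.
Since det(H) < 0, H is indefinite and the critical point is a saddle point.

saddle point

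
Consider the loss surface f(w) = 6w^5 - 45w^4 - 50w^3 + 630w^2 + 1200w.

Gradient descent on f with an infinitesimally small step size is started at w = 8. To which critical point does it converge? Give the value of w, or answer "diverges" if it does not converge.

5

f'(w) = 30(w - 5)(w - 4)(w + 1)(w + 2), so f'(8) = 32400.
Gradient descent moves in the -f' direction, i.e. w is decreasing.
The nearest critical point in that direction is w = 5, where f'' = 1260 > 0 (a local minimum). The iterate converges there.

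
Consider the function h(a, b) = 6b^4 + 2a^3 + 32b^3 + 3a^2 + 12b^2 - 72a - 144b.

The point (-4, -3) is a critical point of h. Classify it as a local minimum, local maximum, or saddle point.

The mixed partial ∂²h/∂a∂b is 0, so the Hessian at any point is diag(h_aa, h_bb) = diag(6(2a + 1), 24(3b^2 + 8b + 1)).
At (-4, -3): H = diag(-42, 96).
The eigenvalues have opposite signs, so H is indefinite: a saddle point.

saddle point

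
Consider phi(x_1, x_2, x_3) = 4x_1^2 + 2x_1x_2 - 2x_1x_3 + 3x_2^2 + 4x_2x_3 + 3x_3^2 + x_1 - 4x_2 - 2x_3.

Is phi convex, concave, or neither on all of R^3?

phi is quadratic, so its Hessian is the constant matrix H = [[8, 2, -2], [2, 6, 4], [-2, 4, 6]].
Leading principal minors: 8, 44, 80.
All positive ⇒ H ≻ 0 ⇒ convex.

convex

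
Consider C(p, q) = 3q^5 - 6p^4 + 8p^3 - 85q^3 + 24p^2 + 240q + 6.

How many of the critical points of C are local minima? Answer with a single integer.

C separates as a function of p plus a function of q, so ∇C=0 decouples.
∂C/∂p = -24p(p - 2)(p + 1) = 0 at p ∈ {-1, 0, 2}; ∂C/∂q = 15(q - 4)(q - 1)(q + 1)(q + 4) = 0 at q ∈ {-4, -1, 1, 4}.
The Hessian is diagonal: diag(C_pp, C_qq). Second derivatives: C_pp(-1)=-72, C_pp(0)=48, C_pp(2)=-144; C_qq(-4)=-1800, C_qq(-1)=450, C_qq(1)=-450, C_qq(4)=1800.
Local minima occur where both diagonal entries positive: (0, -1), (0, 4). Count: 2.

2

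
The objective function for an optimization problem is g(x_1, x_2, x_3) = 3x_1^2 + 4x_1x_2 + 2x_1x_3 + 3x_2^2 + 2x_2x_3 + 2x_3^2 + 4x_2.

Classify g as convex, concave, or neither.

convex

g is quadratic, so its Hessian is the constant matrix H = [[6, 4, 2], [4, 6, 2], [2, 2, 4]].
Leading principal minors: 6, 20, 64.
All positive ⇒ H ≻ 0 ⇒ convex.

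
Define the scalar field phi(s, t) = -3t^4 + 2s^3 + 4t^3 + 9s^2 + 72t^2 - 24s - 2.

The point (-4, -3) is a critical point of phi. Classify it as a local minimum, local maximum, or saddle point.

local maximum

The mixed partial ∂²phi/∂s∂t is 0, so the Hessian at any point is diag(phi_ss, phi_tt) = diag(6(2s + 3), 12(-3t^2 + 2t + 12)).
At (-4, -3): H = diag(-30, -252).
Both eigenvalues are negative, so H is negative definite: a local maximum.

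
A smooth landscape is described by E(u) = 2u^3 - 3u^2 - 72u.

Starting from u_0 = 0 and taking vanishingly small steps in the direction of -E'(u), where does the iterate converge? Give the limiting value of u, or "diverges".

4

E'(u) = 6(u - 4)(u + 3), so E'(0) = -72.
Gradient descent moves in the -E' direction, i.e. u is increasing.
The nearest critical point in that direction is u = 4, where E'' = 42 > 0 (a local minimum). The iterate converges there.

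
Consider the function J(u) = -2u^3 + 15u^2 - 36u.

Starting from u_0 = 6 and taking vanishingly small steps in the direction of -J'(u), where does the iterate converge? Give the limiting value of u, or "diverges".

diverges

J'(u) = -6(u - 3)(u - 2), so J'(6) = -72.
Gradient descent moves in the -J' direction, i.e. u is increasing.
There is no critical point above u=6, and J' keeps the same sign, so the iterate runs off to +∞.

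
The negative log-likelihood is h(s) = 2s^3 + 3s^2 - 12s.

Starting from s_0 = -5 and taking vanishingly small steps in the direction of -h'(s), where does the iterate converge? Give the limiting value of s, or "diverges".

diverges

h'(s) = 6(s - 1)(s + 2), so h'(-5) = 108.
Gradient descent moves in the -h' direction, i.e. s is decreasing.
There is no critical point below s=-5, and h' keeps the same sign, so the iterate runs off to −∞.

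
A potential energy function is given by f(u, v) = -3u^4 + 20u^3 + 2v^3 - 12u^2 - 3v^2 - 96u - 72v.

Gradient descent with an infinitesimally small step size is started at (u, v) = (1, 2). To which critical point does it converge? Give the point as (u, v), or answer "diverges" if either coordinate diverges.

f is separable, so gradient descent decouples: u follows -∂f/∂u, v follows -∂f/∂v.
∂f/∂u = -12(u - 4)(u - 2)(u + 1); at u=1 this is -72, so u increases.
∂f/∂v = 6(v - 4)(v + 3); at v=2 this is -60, so v increases.
u converges to its nearest critical value 2 (a local min of the u-part); v converges to 4. The iterate converges to (2, 4).

(2, 4)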